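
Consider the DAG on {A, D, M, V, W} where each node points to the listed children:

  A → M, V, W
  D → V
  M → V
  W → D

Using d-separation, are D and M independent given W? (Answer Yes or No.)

We examine all 4 paths between D and M:
Path 1: D ← W ← A → V ← M
  W is a chain here and W is conditioned on, so the path is blocked at W.
Path 2: D ← W ← A → M
  W is a chain here and W is conditioned on, so the path is blocked at W.
Path 3: D → V ← M
  V is a collider here and neither V nor any of its descendants is conditioned on, so the collider stays closed — the path is blocked at V.
Path 4: D → V ← A → M
  V is a collider here and neither V nor any of its descendants is conditioned on, so the collider stays closed — the path is blocked at V.
All paths are blocked; D ⊥ M | {W} holds.

Yes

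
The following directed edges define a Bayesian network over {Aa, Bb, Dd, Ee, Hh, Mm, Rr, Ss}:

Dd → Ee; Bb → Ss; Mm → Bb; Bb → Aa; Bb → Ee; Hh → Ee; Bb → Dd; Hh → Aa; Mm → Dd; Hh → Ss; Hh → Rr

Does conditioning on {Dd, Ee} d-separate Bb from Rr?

We examine all 5 paths between Bb and Rr:
Path 1: Bb → Ss ← Hh → Rr
  Ss is a collider here and neither Ss nor any of its descendants is conditioned on, so the collider stays closed — the path is blocked at Ss.
Path 2: Bb → Ee ← Hh → Rr
  Ee is a collider and Ee is conditioned on, which opens it; Hh is a fork and Hh is not conditioned on — no node blocks this path, so it is active.
Path 3: Bb → Aa ← Hh → Rr
  Aa is a collider here and neither Aa nor any of its descendants is conditioned on, so the collider stays closed — the path is blocked at Aa.
Path 4: Bb ← Mm → Dd → Ee ← Hh → Rr
  Dd is a chain here and Dd is conditioned on, so the path is blocked at Dd.
Path 5: Bb → Dd → Ee ← Hh → Rr
  Dd is a chain here and Dd is conditioned on, so the path is blocked at Dd.
Because an active path exists, Bb and Rr are not d-separated.

No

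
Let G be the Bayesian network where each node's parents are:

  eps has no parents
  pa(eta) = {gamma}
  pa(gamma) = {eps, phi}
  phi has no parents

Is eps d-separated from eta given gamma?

The only undirected path from eps to eta is:
  1. eps → gamma → eta — gamma:chain[blocks] ⇒ blocked
Every path is blocked, so eps and eta are d-separated given {gamma}.

Yes — eps and eta are d-separated given {gamma}.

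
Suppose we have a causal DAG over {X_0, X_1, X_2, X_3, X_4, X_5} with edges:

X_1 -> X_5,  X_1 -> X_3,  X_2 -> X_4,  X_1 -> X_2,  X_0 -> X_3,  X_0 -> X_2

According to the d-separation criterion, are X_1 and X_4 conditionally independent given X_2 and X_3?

2 paths connect X_1 and X_4; each must be blocked for d-separation to hold:
Path 1: X_1 → X_3 ← X_0 → X_2 → X_4
  X_2 is a chain here and X_2 is conditioned on, so the path is blocked at X_2.
Path 2: X_1 → X_2 → X_4
  X_2 is a chain here and X_2 is conditioned on, so the path is blocked at X_2.
Every path is blocked, so X_1 and X_4 are d-separated given {X_2, X_3}.

Yes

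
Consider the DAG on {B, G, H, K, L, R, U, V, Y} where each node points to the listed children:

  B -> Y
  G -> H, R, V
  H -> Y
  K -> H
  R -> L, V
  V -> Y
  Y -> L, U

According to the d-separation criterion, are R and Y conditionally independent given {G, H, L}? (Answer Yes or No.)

No — R and Y are not d-separated given {G, H, L}.

Enumerating the 5 paths from R to Y and testing each for blocking by {G, H, L}:
  1. R → V ← G → H → Y — V:collider[open]; G:fork[blocks]; H:chain[blocks] ⇒ blocked
  2. R → V → Y — V:chain[open] ⇒ active
  3. R ← G → V → Y — G:fork[blocks]; V:chain[open] ⇒ blocked
  4. R ← G → H → Y — G:fork[blocks]; H:chain[blocks] ⇒ blocked
  5. R → L ← Y — L:collider[open] ⇒ active
At least one path is unblocked, so d-separation fails.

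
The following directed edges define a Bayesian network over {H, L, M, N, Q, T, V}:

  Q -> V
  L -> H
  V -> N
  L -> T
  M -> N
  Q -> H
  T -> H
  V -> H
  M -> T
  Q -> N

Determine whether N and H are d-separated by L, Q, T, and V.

6 paths connect N and H; each must be blocked for d-separation to hold:
  1. N ← Q → H — Q:fork[blocks] ⇒ blocked
  2. N ← Q → V → H — Q:fork[blocks]; V:chain[blocks] ⇒ blocked
  3. N ← M → T → H — M:fork[open]; T:chain[blocks] ⇒ blocked
  4. N ← M → T ← L → H — M:fork[open]; T:collider[open]; L:fork[blocks] ⇒ blocked
  5. N ← V ← Q → H — V:chain[blocks]; Q:fork[blocks] ⇒ blocked
  6. N ← V → H — V:fork[blocks] ⇒ blocked
All paths are blocked; N ⊥ H | {L, Q, T, V} holds.

Yes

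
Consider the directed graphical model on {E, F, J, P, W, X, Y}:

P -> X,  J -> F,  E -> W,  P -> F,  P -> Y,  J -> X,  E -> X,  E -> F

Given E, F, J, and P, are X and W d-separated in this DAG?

Enumerating the 3 paths from X to W and testing each for blocking by {E, F, J, P}:
Path 1: X ← E → W
  E is a fork here and E is conditioned on, so the path is blocked at E.
Path 2: X ← J → F ← E → W
  J is a fork here and J is conditioned on, so the path is blocked at J.
Path 3: X ← P → F ← E → W
  P is a fork here and P is conditioned on, so the path is blocked at P.
Every path is blocked, so X and W are d-separated given {E, F, J, P}.

Yes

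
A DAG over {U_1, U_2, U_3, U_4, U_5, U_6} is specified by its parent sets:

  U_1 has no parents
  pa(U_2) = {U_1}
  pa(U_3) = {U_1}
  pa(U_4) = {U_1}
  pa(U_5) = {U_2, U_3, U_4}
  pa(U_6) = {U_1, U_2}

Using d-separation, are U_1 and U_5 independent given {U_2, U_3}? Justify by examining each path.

No

Enumerating the 4 paths from U_1 to U_5 and testing each for blocking by {U_2, U_3}:
Path 1: U_1 → U_2 → U_5
  U_2 is a chain here and U_2 is conditioned on, so the path is blocked at U_2.
Path 2: U_1 → U_3 → U_5
  U_3 is a chain here and U_3 is conditioned on, so the path is blocked at U_3.
Path 3: U_1 → U_4 → U_5
  U_4 is a chain and U_4 is not conditioned on — no node blocks this path, so it is active.
Path 4: U_1 → U_6 ← U_2 → U_5
  U_6 is a collider here and neither U_6 nor any of its descendants is conditioned on, so the collider stays closed — the path is blocked at U_6.
Because an active path exists, U_1 and U_5 are not d-separated.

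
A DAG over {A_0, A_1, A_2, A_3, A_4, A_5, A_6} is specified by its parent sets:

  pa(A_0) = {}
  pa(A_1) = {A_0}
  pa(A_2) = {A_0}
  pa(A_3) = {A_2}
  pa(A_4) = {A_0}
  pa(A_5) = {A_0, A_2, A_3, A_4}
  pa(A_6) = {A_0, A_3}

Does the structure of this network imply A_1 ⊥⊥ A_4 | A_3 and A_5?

There are 6 undirected paths between A_1 and A_4; checking each against the conditioning set {A_3, A_5}:
Path 1: A_1 ← A_0 → A_5 ← A_4
  A_0 is a fork and A_0 is not conditioned on; A_5 is a collider and A_5 is conditioned on, which opens it — no node blocks this path, so it is active.
Path 2: A_1 ← A_0 → A_6 ← A_3 → A_5 ← A_4
  A_6 is a collider here and neither A_6 nor any of its descendants is conditioned on, so the collider stays closed — the path is blocked at A_6.
Path 3: A_1 ← A_0 → A_6 ← A_3 ← A_2 → A_5 ← A_4
  A_6 is a collider here and neither A_6 nor any of its descendants is conditioned on, so the collider stays closed — the path is blocked at A_6.
Path 4: A_1 ← A_0 → A_4
  A_0 is a fork and A_0 is not conditioned on — no node blocks this path, so it is active.
Path 5: A_1 ← A_0 → A_2 → A_5 ← A_4
  A_0 is a fork and A_0 is not conditioned on; A_2 is a chain and A_2 is not conditioned on; A_5 is a collider and A_5 is conditioned on, which opens it — no node blocks this path, so it is active.
Path 6: A_1 ← A_0 → A_2 → A_3 → A_5 ← A_4
  A_3 is a chain here and A_3 is conditioned on, so the path is blocked at A_3.
Because an active path exists, A_1 and A_4 are not d-separated.

No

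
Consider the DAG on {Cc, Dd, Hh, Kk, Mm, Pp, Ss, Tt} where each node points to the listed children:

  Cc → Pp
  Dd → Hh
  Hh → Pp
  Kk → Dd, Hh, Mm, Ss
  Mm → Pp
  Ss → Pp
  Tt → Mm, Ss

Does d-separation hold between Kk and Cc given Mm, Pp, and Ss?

We examine all 6 paths between Kk and Cc:
  1. Kk → Dd → Hh → Pp ← Cc — Dd:chain[open]; Hh:chain[open]; Pp:collider[open] ⇒ active
  2. Kk → Hh → Pp ← Cc — Hh:chain[open]; Pp:collider[open] ⇒ active
  3. Kk → Ss → Pp ← Cc — Ss:chain[blocks]; Pp:collider[open] ⇒ blocked
  4. Kk → Ss ← Tt → Mm → Pp ← Cc — Ss:collider[open]; Tt:fork[open]; Mm:chain[blocks]; Pp:collider[open] ⇒ blocked
  5. Kk → Mm → Pp ← Cc — Mm:chain[blocks]; Pp:collider[open] ⇒ blocked
  6. Kk → Mm ← Tt → Ss → Pp ← Cc — Mm:collider[open]; Tt:fork[open]; Ss:chain[blocks]; Pp:collider[open] ⇒ blocked
At least one path is unblocked, so d-separation fails.

No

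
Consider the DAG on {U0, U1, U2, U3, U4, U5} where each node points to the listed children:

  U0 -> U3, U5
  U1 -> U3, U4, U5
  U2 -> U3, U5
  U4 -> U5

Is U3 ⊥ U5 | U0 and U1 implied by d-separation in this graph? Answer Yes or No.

No

Enumerating the 4 paths from U3 to U5 and testing each for blocking by {U0, U1}:
  1. U3 ← U1 → U4 → U5 — U1:fork[blocks]; U4:chain[open] ⇒ blocked
  2. U3 ← U1 → U5 — U1:fork[blocks] ⇒ blocked
  3. U3 ← U0 → U5 — U0:fork[blocks] ⇒ blocked
  4. U3 ← U2 → U5 — U2:fork[open] ⇒ active
At least one path is unblocked, so d-separation fails.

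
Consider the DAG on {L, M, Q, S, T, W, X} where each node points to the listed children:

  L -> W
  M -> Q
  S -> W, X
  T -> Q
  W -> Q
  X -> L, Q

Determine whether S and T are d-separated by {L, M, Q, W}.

4 paths connect S and T; each must be blocked for d-separation to hold:
Path 1: S → X → Q ← T
  X is a chain and X is not conditioned on; Q is a collider and Q is conditioned on, which opens it — no node blocks this path, so it is active.
Path 2: S → X → L → W → Q ← T
  L is a chain here and L is conditioned on, so the path is blocked at L.
Path 3: S → W → Q ← T
  W is a chain here and W is conditioned on, so the path is blocked at W.
Path 4: S → W ← L ← X → Q ← T
  L is a chain here and L is conditioned on, so the path is blocked at L.
Because an active path exists, S and T are not d-separated.

No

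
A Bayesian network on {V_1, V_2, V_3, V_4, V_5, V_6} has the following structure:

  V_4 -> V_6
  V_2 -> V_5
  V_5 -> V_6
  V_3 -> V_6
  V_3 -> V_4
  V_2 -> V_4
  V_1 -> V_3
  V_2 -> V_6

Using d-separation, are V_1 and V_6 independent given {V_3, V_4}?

Yes — V_1 and V_6 are d-separated given {V_3, V_4}.

Enumerating the 4 paths from V_1 to V_6 and testing each for blocking by {V_3, V_4}:
Path 1: V_1 → V_3 → V_4 ← V_2 → V_5 → V_6
  V_3 is a chain here and V_3 is conditioned on, so the path is blocked at V_3.
Path 2: V_1 → V_3 → V_4 ← V_2 → V_6
  V_3 is a chain here and V_3 is conditioned on, so the path is blocked at V_3.
Path 3: V_1 → V_3 → V_4 → V_6
  V_3 is a chain here and V_3 is conditioned on, so the path is blocked at V_3.
Path 4: V_1 → V_3 → V_6
  V_3 is a chain here and V_3 is conditioned on, so the path is blocked at V_3.
All paths are blocked; V_1 ⊥ V_6 | {V_3, V_4} holds.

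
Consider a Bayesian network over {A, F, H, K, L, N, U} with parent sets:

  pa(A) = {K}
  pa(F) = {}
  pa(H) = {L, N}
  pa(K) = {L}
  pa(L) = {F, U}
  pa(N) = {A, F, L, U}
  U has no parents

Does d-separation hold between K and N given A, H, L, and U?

Enumerating the 5 paths from K to N and testing each for blocking by {A, H, L, U}:
Path 1: K ← L ← U → N
  L is a chain here and L is conditioned on, so the path is blocked at L.
Path 2: K ← L → H ← N
  L is a fork here and L is conditioned on, so the path is blocked at L.
Path 3: K ← L → N
  L is a fork here and L is conditioned on, so the path is blocked at L.
Path 4: K ← L ← F → N
  L is a chain here and L is conditioned on, so the path is blocked at L.
Path 5: K → A → N
  A is a chain here and A is conditioned on, so the path is blocked at A.
Every path is blocked, so K and N are d-separated given {A, H, L, U}.

Yes — K and N are d-separated given {A, H, L, U}.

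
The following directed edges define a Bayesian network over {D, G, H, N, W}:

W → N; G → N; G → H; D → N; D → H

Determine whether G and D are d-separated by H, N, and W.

No — G and D are not d-separated given {H, N, W}.

There are 2 undirected paths between G and D; checking each against the conditioning set {H, N, W}:
Path 1: G → N ← D
  N is a collider and N is conditioned on, which opens it — no node blocks this path, so it is active.
Path 2: G → H ← D
  H is a collider and H is conditioned on, which opens it — no node blocks this path, so it is active.
At least one path is unblocked, so d-separation fails.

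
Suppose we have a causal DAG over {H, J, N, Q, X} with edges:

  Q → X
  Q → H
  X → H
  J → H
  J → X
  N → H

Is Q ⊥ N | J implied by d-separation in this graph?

Yes — Q and N are d-separated given {J}.

Enumerating the 3 paths from Q to N and testing each for blocking by {J}:
  1. Q → X ← J → H ← N — X:collider[blocks]; J:fork[blocks]; H:collider[blocks] ⇒ blocked
  2. Q → X → H ← N — X:chain[open]; H:collider[blocks] ⇒ blocked
  3. Q → H ← N — H:collider[blocks] ⇒ blocked
Every path is blocked, so Q and N are d-separated given {J}.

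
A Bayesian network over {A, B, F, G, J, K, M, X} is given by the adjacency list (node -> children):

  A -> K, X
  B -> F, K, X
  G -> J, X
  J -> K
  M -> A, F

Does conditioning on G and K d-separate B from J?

Enumerating the 6 paths from B to J and testing each for blocking by {G, K}:
Path 1: B → K ← A → X ← G → J
  X is a collider here and neither X nor any of its descendants is conditioned on, so the collider stays closed — the path is blocked at X.
Path 2: B → K ← J
  K is a collider and K is conditioned on, which opens it — no node blocks this path, so it is active.
Path 3: B → X ← A → K ← J
  X is a collider here and neither X nor any of its descendants is conditioned on, so the collider stays closed — the path is blocked at X.
Path 4: B → X ← G → J
  X is a collider here and neither X nor any of its descendants is conditioned on, so the collider stays closed — the path is blocked at X.
Path 5: B → F ← M → A → K ← J
  F is a collider here and neither F nor any of its descendants is conditioned on, so the collider stays closed — the path is blocked at F.
Path 6: B → F ← M → A → X ← G → J
  F is a collider here and neither F nor any of its descendants is conditioned on, so the collider stays closed — the path is blocked at F.
At least one path is unblocked, so d-separation fails.

No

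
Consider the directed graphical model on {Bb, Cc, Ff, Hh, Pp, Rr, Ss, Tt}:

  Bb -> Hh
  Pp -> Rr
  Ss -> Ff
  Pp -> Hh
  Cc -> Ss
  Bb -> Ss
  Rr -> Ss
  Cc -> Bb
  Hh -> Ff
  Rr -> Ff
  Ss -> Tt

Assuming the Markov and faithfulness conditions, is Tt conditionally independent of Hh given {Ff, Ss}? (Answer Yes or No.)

Yes

Enumerating the 6 paths from Tt to Hh and testing each for blocking by {Ff, Ss}:
Path 1: Tt ← Ss ← Rr ← Pp → Hh
  Ss is a chain here and Ss is conditioned on, so the path is blocked at Ss.
Path 2: Tt ← Ss ← Rr → Ff ← Hh
  Ss is a chain here and Ss is conditioned on, so the path is blocked at Ss.
Path 3: Tt ← Ss → Ff ← Rr ← Pp → Hh
  Ss is a fork here and Ss is conditioned on, so the path is blocked at Ss.
Path 4: Tt ← Ss → Ff ← Hh
  Ss is a fork here and Ss is conditioned on, so the path is blocked at Ss.
Path 5: Tt ← Ss ← Bb → Hh
  Ss is a chain here and Ss is conditioned on, so the path is blocked at Ss.
Path 6: Tt ← Ss ← Cc → Bb → Hh
  Ss is a chain here and Ss is conditioned on, so the path is blocked at Ss.
Every path is blocked, so Tt and Hh are d-separated given {Ff, Ss}.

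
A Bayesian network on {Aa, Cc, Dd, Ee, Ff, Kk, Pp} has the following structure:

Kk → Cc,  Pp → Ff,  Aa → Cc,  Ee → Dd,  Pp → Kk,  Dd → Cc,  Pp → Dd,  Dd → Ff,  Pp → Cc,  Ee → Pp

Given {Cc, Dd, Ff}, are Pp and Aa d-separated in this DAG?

There are 5 undirected paths between Pp and Aa; checking each against the conditioning set {Cc, Dd, Ff}:
Path 1: Pp → Dd → Cc ← Aa
  Dd is a chain here and Dd is conditioned on, so the path is blocked at Dd.
Path 2: Pp → Ff ← Dd → Cc ← Aa
  Dd is a fork here and Dd is conditioned on, so the path is blocked at Dd.
Path 3: Pp ← Ee → Dd → Cc ← Aa
  Dd is a chain here and Dd is conditioned on, so the path is blocked at Dd.
Path 4: Pp → Cc ← Aa
  Cc is a collider and Cc is conditioned on, which opens it — no node blocks this path, so it is active.
Path 5: Pp → Kk → Cc ← Aa
  Kk is a chain and Kk is not conditioned on; Cc is a collider and Cc is conditioned on, which opens it — no node blocks this path, so it is active.
At least one path is unblocked, so d-separation fails.

No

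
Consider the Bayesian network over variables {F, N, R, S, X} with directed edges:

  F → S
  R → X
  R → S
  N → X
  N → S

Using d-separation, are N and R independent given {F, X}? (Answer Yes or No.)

Enumerating the 2 paths from N to R and testing each for blocking by {F, X}:
Path 1: N → S ← R
  S is a collider here and neither S nor any of its descendants is conditioned on, so the collider stays closed — the path is blocked at S.
Path 2: N → X ← R
  X is a collider and X is conditioned on, which opens it — no node blocks this path, so it is active.
Because an active path exists, N and R are not d-separated.

No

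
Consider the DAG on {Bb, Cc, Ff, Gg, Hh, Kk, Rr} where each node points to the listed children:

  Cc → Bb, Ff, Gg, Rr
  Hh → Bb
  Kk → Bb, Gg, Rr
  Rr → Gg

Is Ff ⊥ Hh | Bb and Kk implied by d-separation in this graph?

There are 5 undirected paths between Ff and Hh; checking each against the conditioning set {Bb, Kk}:
Path 1: Ff ← Cc → Gg ← Kk → Bb ← Hh
  Gg is a collider here and neither Gg nor any of its descendants is conditioned on, so the collider stays closed — the path is blocked at Gg.
Path 2: Ff ← Cc → Gg ← Rr ← Kk → Bb ← Hh
  Gg is a collider here and neither Gg nor any of its descendants is conditioned on, so the collider stays closed — the path is blocked at Gg.
Path 3: Ff ← Cc → Rr ← Kk → Bb ← Hh
  Rr is a collider here and neither Rr nor any of its descendants is conditioned on, so the collider stays closed — the path is blocked at Rr.
Path 4: Ff ← Cc → Rr → Gg ← Kk → Bb ← Hh
  Gg is a collider here and neither Gg nor any of its descendants is conditioned on, so the collider stays closed — the path is blocked at Gg.
Path 5: Ff ← Cc → Bb ← Hh
  Cc is a fork and Cc is not conditioned on; Bb is a collider and Bb is conditioned on, which opens it — no node blocks this path, so it is active.
Because an active path exists, Ff and Hh are not d-separated.

No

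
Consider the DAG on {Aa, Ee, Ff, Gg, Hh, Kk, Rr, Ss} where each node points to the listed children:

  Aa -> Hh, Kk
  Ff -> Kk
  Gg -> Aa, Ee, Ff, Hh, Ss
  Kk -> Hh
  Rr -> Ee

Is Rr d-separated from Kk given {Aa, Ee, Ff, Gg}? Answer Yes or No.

Yes — Rr and Kk are d-separated given {Aa, Ee, Ff, Gg}.

We examine all 5 paths between Rr and Kk:
Path 1: Rr → Ee ← Gg → Ff → Kk
  Gg is a fork here and Gg is conditioned on, so the path is blocked at Gg.
Path 2: Rr → Ee ← Gg → Aa → Kk
  Gg is a fork here and Gg is conditioned on, so the path is blocked at Gg.
Path 3: Rr → Ee ← Gg → Aa → Hh ← Kk
  Gg is a fork here and Gg is conditioned on, so the path is blocked at Gg.
Path 4: Rr → Ee ← Gg → Hh ← Kk
  Gg is a fork here and Gg is conditioned on, so the path is blocked at Gg.
Path 5: Rr → Ee ← Gg → Hh ← Aa → Kk
  Gg is a fork here and Gg is conditioned on, so the path is blocked at Gg.
Every path is blocked, so Rr and Kk are d-separated given {Aa, Ee, Ff, Gg}.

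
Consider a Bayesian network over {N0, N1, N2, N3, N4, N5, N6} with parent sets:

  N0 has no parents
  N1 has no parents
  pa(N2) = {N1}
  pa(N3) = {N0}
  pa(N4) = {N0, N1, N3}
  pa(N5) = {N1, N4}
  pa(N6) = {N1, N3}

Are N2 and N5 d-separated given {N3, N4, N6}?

Enumerating the 4 paths from N2 to N5 and testing each for blocking by {N3, N4, N6}:
Path 1: N2 ← N1 → N5
  N1 is a fork and N1 is not conditioned on — no node blocks this path, so it is active.
Path 2: N2 ← N1 → N4 → N5
  N4 is a chain here and N4 is conditioned on, so the path is blocked at N4.
Path 3: N2 ← N1 → N6 ← N3 → N4 → N5
  N3 is a fork here and N3 is conditioned on, so the path is blocked at N3.
Path 4: N2 ← N1 → N6 ← N3 ← N0 → N4 → N5
  N3 is a chain here and N3 is conditioned on, so the path is blocked at N3.
Since the path N2 ← N1 → N5 is active, N2 and N5 are not d-separated given {N3, N4, N6}.

No — N2 and N5 are not d-separated given {N3, N4, N6}.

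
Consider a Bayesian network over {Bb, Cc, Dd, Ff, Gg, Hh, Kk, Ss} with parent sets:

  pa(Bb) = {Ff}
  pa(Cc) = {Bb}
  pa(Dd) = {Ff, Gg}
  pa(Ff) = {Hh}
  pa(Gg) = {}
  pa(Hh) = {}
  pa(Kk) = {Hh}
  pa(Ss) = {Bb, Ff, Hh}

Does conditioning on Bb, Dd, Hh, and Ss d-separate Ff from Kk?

Enumerating the 3 paths from Ff to Kk and testing each for blocking by {Bb, Dd, Hh, Ss}:
  1. Ff ← Hh → Kk — Hh:fork[blocks] ⇒ blocked
  2. Ff → Ss ← Hh → Kk — Ss:collider[open]; Hh:fork[blocks] ⇒ blocked
  3. Ff → Bb → Ss ← Hh → Kk — Bb:chain[blocks]; Ss:collider[open]; Hh:fork[blocks] ⇒ blocked
Every path is blocked, so Ff and Kk are d-separated given {Bb, Dd, Hh, Ss}.

Yes — Ff and Kk are d-separated given {Bb, Dd, Hh, Ss}.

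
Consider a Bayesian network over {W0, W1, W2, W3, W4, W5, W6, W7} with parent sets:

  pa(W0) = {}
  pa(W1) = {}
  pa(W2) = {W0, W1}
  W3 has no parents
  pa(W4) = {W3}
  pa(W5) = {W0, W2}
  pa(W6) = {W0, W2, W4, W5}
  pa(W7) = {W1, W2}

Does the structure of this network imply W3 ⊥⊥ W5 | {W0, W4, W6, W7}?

We examine all 5 paths between W3 and W5:
Path 1: W3 → W4 → W6 ← W2 ← W0 → W5
  W4 is a chain here and W4 is conditioned on, so the path is blocked at W4.
Path 2: W3 → W4 → W6 ← W2 → W5
  W4 is a chain here and W4 is conditioned on, so the path is blocked at W4.
Path 3: W3 → W4 → W6 ← W0 → W2 → W5
  W4 is a chain here and W4 is conditioned on, so the path is blocked at W4.
Path 4: W3 → W4 → W6 ← W0 → W5
  W4 is a chain here and W4 is conditioned on, so the path is blocked at W4.
Path 5: W3 → W4 → W6 ← W5
  W4 is a chain here and W4 is conditioned on, so the path is blocked at W4.
Since every path is blocked, d-separation holds.

Yes — W3 and W5 are d-separated given {W0, W4, W6, W7}.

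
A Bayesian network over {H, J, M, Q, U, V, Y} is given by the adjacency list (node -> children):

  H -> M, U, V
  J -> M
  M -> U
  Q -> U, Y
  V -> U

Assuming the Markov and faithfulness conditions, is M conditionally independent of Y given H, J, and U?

No

We examine all 3 paths between M and Y:
Path 1: M ← H → U ← Q → Y
  H is a fork here and H is conditioned on, so the path is blocked at H.
Path 2: M ← H → V → U ← Q → Y
  H is a fork here and H is conditioned on, so the path is blocked at H.
Path 3: M → U ← Q → Y
  U is a collider and U is conditioned on, which opens it; Q is a fork and Q is not conditioned on — no node blocks this path, so it is active.
Since the path M → U ← Q → Y is active, M and Y are not d-separated given {H, J, U}.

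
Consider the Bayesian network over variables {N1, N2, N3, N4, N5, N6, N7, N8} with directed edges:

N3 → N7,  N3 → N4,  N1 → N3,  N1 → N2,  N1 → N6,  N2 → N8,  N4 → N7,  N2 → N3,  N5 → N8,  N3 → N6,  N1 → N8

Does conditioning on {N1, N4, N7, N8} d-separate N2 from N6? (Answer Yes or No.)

No

There are 6 undirected paths between N2 and N6; checking each against the conditioning set {N1, N4, N7, N8}:
Path 1: N2 → N8 ← N1 → N6
  N1 is a fork here and N1 is conditioned on, so the path is blocked at N1.
Path 2: N2 → N8 ← N1 → N3 → N6
  N1 is a fork here and N1 is conditioned on, so the path is blocked at N1.
Path 3: N2 → N3 → N6
  N3 is a chain and N3 is not conditioned on — no node blocks this path, so it is active.
Path 4: N2 → N3 ← N1 → N6
  N1 is a fork here and N1 is conditioned on, so the path is blocked at N1.
Path 5: N2 ← N1 → N6
  N1 is a fork here and N1 is conditioned on, so the path is blocked at N1.
Path 6: N2 ← N1 → N3 → N6
  N1 is a fork here and N1 is conditioned on, so the path is blocked at N1.
At least one path is unblocked, so d-separation fails.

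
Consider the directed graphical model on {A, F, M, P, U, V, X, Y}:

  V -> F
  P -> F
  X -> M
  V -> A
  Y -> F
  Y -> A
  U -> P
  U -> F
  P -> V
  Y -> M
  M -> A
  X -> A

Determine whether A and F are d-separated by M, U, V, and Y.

6 paths connect A and F; each must be blocked for d-separation to hold:
Path 1: A ← Y → F
  Y is a fork here and Y is conditioned on, so the path is blocked at Y.
Path 2: A ← X → M ← Y → F
  Y is a fork here and Y is conditioned on, so the path is blocked at Y.
Path 3: A ← M ← Y → F
  M is a chain here and M is conditioned on, so the path is blocked at M.
Path 4: A ← V ← P ← U → F
  V is a chain here and V is conditioned on, so the path is blocked at V.
Path 5: A ← V ← P → F
  V is a chain here and V is conditioned on, so the path is blocked at V.
Path 6: A ← V → F
  V is a fork here and V is conditioned on, so the path is blocked at V.
All paths are blocked; A ⊥ F | {M, U, V, Y} holds.

Yes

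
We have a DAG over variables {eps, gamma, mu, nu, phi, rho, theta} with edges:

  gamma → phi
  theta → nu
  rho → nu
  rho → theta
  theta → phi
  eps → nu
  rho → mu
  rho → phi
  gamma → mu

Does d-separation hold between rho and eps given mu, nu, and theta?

We examine all 4 paths between rho and eps:
  1. rho → nu ← eps — nu:collider[open] ⇒ active
  2. rho → theta → nu ← eps — theta:chain[blocks]; nu:collider[open] ⇒ blocked
  3. rho → mu ← gamma → phi ← theta → nu ← eps — mu:collider[open]; gamma:fork[open]; phi:collider[blocks]; theta:fork[blocks]; nu:collider[open] ⇒ blocked
  4. rho → phi ← theta → nu ← eps — phi:collider[blocks]; theta:fork[blocks]; nu:collider[open] ⇒ blocked
Since the path rho → nu ← eps is active, rho and eps are not d-separated given {mu, nu, theta}.

No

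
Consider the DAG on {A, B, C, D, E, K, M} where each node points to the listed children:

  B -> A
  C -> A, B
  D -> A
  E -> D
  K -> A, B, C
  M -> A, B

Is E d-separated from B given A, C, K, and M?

6 paths connect E and B; each must be blocked for d-separation to hold:
  1. E → D → A ← B — D:chain[open]; A:collider[open] ⇒ active
  2. E → D → A ← C → B — D:chain[open]; A:collider[open]; C:fork[blocks] ⇒ blocked
  3. E → D → A ← C ← K → B — D:chain[open]; A:collider[open]; C:chain[blocks]; K:fork[blocks] ⇒ blocked
  4. E → D → A ← M → B — D:chain[open]; A:collider[open]; M:fork[blocks] ⇒ blocked
  5. E → D → A ← K → B — D:chain[open]; A:collider[open]; K:fork[blocks] ⇒ blocked
  6. E → D → A ← K → C → B — D:chain[open]; A:collider[open]; K:fork[blocks]; C:chain[blocks] ⇒ blocked
Since the path E → D → A ← B is active, E and B are not d-separated given {A, C, K, M}.

No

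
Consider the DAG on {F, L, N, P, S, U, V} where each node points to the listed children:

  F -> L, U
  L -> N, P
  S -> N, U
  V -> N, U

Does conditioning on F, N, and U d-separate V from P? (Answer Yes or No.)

No — V and P are not d-separated given {F, N, U}.

There are 4 undirected paths between V and P; checking each against the conditioning set {F, N, U}:
Path 1: V → U ← F → L → P
  F is a fork here and F is conditioned on, so the path is blocked at F.
Path 2: V → U ← S → N ← L → P
  U is a collider and U is conditioned on, which opens it; S is a fork and S is not conditioned on; N is a collider and N is conditioned on, which opens it; L is a fork and L is not conditioned on — no node blocks this path, so it is active.
Path 3: V → N ← S → U ← F → L → P
  F is a fork here and F is conditioned on, so the path is blocked at F.
Path 4: V → N ← L → P
  N is a collider and N is conditioned on, which opens it; L is a fork and L is not conditioned on — no node blocks this path, so it is active.
At least one path is unblocked, so d-separation fails.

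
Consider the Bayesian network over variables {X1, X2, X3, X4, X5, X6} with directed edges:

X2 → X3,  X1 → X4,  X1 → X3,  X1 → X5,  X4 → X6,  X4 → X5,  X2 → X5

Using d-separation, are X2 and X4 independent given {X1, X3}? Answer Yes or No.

There are 4 undirected paths between X2 and X4; checking each against the conditioning set {X1, X3}:
  1. X2 → X3 ← X1 → X5 ← X4 — X3:collider[open]; X1:fork[blocks]; X5:collider[blocks] ⇒ blocked
  2. X2 → X3 ← X1 → X4 — X3:collider[open]; X1:fork[blocks] ⇒ blocked
  3. X2 → X5 ← X1 → X4 — X5:collider[blocks]; X1:fork[blocks] ⇒ blocked
  4. X2 → X5 ← X4 — X5:collider[blocks] ⇒ blocked
Since every path is blocked, d-separation holds.

Yes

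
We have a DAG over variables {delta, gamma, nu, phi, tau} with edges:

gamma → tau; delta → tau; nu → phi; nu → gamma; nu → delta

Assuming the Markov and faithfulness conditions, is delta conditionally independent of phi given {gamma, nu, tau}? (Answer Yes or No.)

Enumerating the 2 paths from delta to phi and testing each for blocking by {gamma, nu, tau}:
  1. delta → tau ← gamma ← nu → phi — tau:collider[open]; gamma:chain[blocks]; nu:fork[blocks] ⇒ blocked
  2. delta ← nu → phi — nu:fork[blocks] ⇒ blocked
Every path is blocked, so delta and phi are d-separated given {gamma, nu, tau}.

Yes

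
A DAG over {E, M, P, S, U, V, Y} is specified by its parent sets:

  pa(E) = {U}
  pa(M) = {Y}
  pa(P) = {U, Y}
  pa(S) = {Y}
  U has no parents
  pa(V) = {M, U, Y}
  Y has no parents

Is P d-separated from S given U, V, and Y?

Yes — P and S are d-separated given {U, V, Y}.

3 paths connect P and S; each must be blocked for d-separation to hold:
  1. P ← U → V ← M ← Y → S — U:fork[blocks]; V:collider[open]; M:chain[open]; Y:fork[blocks] ⇒ blocked
  2. P ← U → V ← Y → S — U:fork[blocks]; V:collider[open]; Y:fork[blocks] ⇒ blocked
  3. P ← Y → S — Y:fork[blocks] ⇒ blocked
Since every path is blocked, d-separation holds.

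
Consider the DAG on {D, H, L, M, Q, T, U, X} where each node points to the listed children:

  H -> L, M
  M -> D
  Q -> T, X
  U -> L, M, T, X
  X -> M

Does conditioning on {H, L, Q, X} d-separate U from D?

We examine all 4 paths between U and D:
Path 1: U → L ← H → M → D
  H is a fork here and H is conditioned on, so the path is blocked at H.
Path 2: U → M → D
  M is a chain and M is not conditioned on — no node blocks this path, so it is active.
Path 3: U → T ← Q → X → M → D
  T is a collider here and neither T nor any of its descendants is conditioned on, so the collider stays closed — the path is blocked at T.
Path 4: U → X → M → D
  X is a chain here and X is conditioned on, so the path is blocked at X.
At least one path is unblocked, so d-separation fails.

No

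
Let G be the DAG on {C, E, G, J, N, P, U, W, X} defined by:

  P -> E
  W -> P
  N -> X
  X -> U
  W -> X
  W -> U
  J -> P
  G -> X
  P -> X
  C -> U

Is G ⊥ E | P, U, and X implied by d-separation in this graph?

Yes — G and E are d-separated given {P, U, X}.

Enumerating the 3 paths from G to E and testing each for blocking by {P, U, X}:
Path 1: G → X → U ← W → P → E
  X is a chain here and X is conditioned on, so the path is blocked at X.
Path 2: G → X ← W → P → E
  P is a chain here and P is conditioned on, so the path is blocked at P.
Path 3: G → X ← P → E
  P is a fork here and P is conditioned on, so the path is blocked at P.
Every path is blocked, so G and E are d-separated given {P, U, X}.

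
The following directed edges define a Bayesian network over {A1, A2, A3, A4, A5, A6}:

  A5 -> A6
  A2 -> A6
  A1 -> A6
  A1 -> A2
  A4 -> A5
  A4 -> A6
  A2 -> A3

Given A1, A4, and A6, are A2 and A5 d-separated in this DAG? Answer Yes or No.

No

4 paths connect A2 and A5; each must be blocked for d-separation to hold:
Path 1: A2 ← A1 → A6 ← A4 → A5
  A1 is a fork here and A1 is conditioned on, so the path is blocked at A1.
Path 2: A2 ← A1 → A6 ← A5
  A1 is a fork here and A1 is conditioned on, so the path is blocked at A1.
Path 3: A2 → A6 ← A4 → A5
  A4 is a fork here and A4 is conditioned on, so the path is blocked at A4.
Path 4: A2 → A6 ← A5
  A6 is a collider and A6 is conditioned on, which opens it — no node blocks this path, so it is active.
At least one path is unblocked, so d-separation fails.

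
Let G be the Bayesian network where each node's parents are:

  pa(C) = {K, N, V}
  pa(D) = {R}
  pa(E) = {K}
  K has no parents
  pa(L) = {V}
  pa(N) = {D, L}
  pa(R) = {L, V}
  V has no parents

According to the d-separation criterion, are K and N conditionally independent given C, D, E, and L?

No — K and N are not d-separated given {C, D, E, L}.

We examine all 5 paths between K and N:
Path 1: K → C ← V → L → R → D → N
  L is a chain here and L is conditioned on, so the path is blocked at L.
Path 2: K → C ← V → L → N
  L is a chain here and L is conditioned on, so the path is blocked at L.
Path 3: K → C ← V → R ← L → N
  L is a fork here and L is conditioned on, so the path is blocked at L.
Path 4: K → C ← V → R → D → N
  D is a chain here and D is conditioned on, so the path is blocked at D.
Path 5: K → C ← N
  C is a collider and C is conditioned on, which opens it — no node blocks this path, so it is active.
Because an active path exists, K and N are not d-separated.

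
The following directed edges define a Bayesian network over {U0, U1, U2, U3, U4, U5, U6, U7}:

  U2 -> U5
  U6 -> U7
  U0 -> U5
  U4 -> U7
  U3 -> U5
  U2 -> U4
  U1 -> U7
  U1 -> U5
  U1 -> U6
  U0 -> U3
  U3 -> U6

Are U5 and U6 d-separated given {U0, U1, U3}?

Yes

There are 6 undirected paths between U5 and U6; checking each against the conditioning set {U0, U1, U3}:
Path 1: U5 ← U2 → U4 → U7 ← U6
  U7 is a collider here and neither U7 nor any of its descendants is conditioned on, so the collider stays closed — the path is blocked at U7.
Path 2: U5 ← U2 → U4 → U7 ← U1 → U6
  U7 is a collider here and neither U7 nor any of its descendants is conditioned on, so the collider stays closed — the path is blocked at U7.
Path 3: U5 ← U1 → U6
  U1 is a fork here and U1 is conditioned on, so the path is blocked at U1.
Path 4: U5 ← U1 → U7 ← U6
  U1 is a fork here and U1 is conditioned on, so the path is blocked at U1.
Path 5: U5 ← U3 → U6
  U3 is a fork here and U3 is conditioned on, so the path is blocked at U3.
Path 6: U5 ← U0 → U3 → U6
  U0 is a fork here and U0 is conditioned on, so the path is blocked at U0.
All paths are blocked; U5 ⊥ U6 | {U0, U1, U3} holds.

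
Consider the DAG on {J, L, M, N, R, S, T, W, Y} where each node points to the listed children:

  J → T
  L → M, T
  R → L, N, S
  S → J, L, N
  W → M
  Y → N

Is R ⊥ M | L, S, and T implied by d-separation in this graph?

Yes

We examine all 5 paths between R and M:
Path 1: R → N ← S → J → T ← L → M
  N is a collider here and neither N nor any of its descendants is conditioned on, so the collider stays closed — the path is blocked at N.
Path 2: R → N ← S → L → M
  N is a collider here and neither N nor any of its descendants is conditioned on, so the collider stays closed — the path is blocked at N.
Path 3: R → S → J → T ← L → M
  S is a chain here and S is conditioned on, so the path is blocked at S.
Path 4: R → S → L → M
  S is a chain here and S is conditioned on, so the path is blocked at S.
Path 5: R → L → M
  L is a chain here and L is conditioned on, so the path is blocked at L.
Since every path is blocked, d-separation holds.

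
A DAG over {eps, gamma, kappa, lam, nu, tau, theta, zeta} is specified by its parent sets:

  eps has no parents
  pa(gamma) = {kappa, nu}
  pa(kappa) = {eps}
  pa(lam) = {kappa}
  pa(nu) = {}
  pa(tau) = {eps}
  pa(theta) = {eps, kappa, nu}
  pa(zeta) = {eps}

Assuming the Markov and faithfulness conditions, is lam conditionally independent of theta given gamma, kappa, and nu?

Enumerating the 3 paths from lam to theta and testing each for blocking by {gamma, kappa, nu}:
Path 1: lam ← kappa → gamma ← nu → theta
  kappa is a fork here and kappa is conditioned on, so the path is blocked at kappa.
Path 2: lam ← kappa → theta
  kappa is a fork here and kappa is conditioned on, so the path is blocked at kappa.
Path 3: lam ← kappa ← eps → theta
  kappa is a chain here and kappa is conditioned on, so the path is blocked at kappa.
Since every path is blocked, d-separation holds.

Yes — lam and theta are d-separated given {gamma, kappa, nu}.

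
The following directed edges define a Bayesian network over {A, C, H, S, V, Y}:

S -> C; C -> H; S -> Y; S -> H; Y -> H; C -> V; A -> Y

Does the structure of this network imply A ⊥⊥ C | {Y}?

No — A and C are not d-separated given {Y}.

We examine all 4 paths between A and C:
  1. A → Y ← S → C — Y:collider[open]; S:fork[open] ⇒ active
  2. A → Y ← S → H ← C — Y:collider[open]; S:fork[open]; H:collider[blocks] ⇒ blocked
  3. A → Y → H ← C — Y:chain[blocks]; H:collider[blocks] ⇒ blocked
  4. A → Y → H ← S → C — Y:chain[blocks]; H:collider[blocks]; S:fork[open] ⇒ blocked
At least one path is unblocked, so d-separation fails.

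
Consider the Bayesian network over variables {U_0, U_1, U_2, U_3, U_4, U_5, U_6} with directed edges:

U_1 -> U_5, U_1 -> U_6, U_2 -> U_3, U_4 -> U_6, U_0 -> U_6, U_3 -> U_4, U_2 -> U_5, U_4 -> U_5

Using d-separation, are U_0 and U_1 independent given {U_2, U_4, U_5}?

Yes

We examine all 3 paths between U_0 and U_1:
Path 1: U_0 → U_6 ← U_4 ← U_3 ← U_2 → U_5 ← U_1
  U_6 is a collider here and neither U_6 nor any of its descendants is conditioned on, so the collider stays closed — the path is blocked at U_6.
Path 2: U_0 → U_6 ← U_4 → U_5 ← U_1
  U_6 is a collider here and neither U_6 nor any of its descendants is conditioned on, so the collider stays closed — the path is blocked at U_6.
Path 3: U_0 → U_6 ← U_1
  U_6 is a collider here and neither U_6 nor any of its descendants is conditioned on, so the collider stays closed — the path is blocked at U_6.
Every path is blocked, so U_0 and U_1 are d-separated given {U_2, U_4, U_5}.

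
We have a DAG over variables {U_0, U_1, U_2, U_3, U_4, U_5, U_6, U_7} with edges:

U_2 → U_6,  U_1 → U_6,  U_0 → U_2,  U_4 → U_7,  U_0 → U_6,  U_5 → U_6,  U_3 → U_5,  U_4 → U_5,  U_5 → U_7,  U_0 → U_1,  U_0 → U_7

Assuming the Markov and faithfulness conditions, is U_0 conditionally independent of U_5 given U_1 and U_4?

5 paths connect U_0 and U_5; each must be blocked for d-separation to hold:
Path 1: U_0 → U_1 → U_6 ← U_5
  U_1 is a chain here and U_1 is conditioned on, so the path is blocked at U_1.
Path 2: U_0 → U_7 ← U_5
  U_7 is a collider here and neither U_7 nor any of its descendants is conditioned on, so the collider stays closed — the path is blocked at U_7.
Path 3: U_0 → U_7 ← U_4 → U_5
  U_7 is a collider here and neither U_7 nor any of its descendants is conditioned on, so the collider stays closed — the path is blocked at U_7.
Path 4: U_0 → U_6 ← U_5
  U_6 is a collider here and neither U_6 nor any of its descendants is conditioned on, so the collider stays closed — the path is blocked at U_6.
Path 5: U_0 → U_2 → U_6 ← U_5
  U_6 is a collider here and neither U_6 nor any of its descendants is conditioned on, so the collider stays closed — the path is blocked at U_6.
Every path is blocked, so U_0 and U_5 are d-separated given {U_1, U_4}.

Yes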